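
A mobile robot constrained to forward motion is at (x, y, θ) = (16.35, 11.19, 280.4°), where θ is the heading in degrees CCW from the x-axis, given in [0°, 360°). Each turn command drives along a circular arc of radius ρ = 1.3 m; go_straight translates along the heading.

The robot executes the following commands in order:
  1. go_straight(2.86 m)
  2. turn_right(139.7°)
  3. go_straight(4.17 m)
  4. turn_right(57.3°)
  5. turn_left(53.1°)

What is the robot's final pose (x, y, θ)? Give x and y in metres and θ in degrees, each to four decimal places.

(10.6728, 12.0253, 136.5000°)

set_pose: (x, y, θ) = (16.3500, 11.1900, 280.4000°), ρ = 1.3
go_straight(2.86): x += 2.86·cos θ, y += 2.86·sin θ → (16.8663, 8.3770, 280.4000°)
turn_right(139.7°): centre at ρ to the right, rotate −139.7° → (14.7642, 7.1363, 140.7000°)
go_straight(4.17): x += 4.17·cos θ, y += 4.17·sin θ → (11.5373, 9.7775, 140.7000°)
turn_right(57.3°): centre at ρ to the right, rotate −57.3° → (11.0693, 10.9329, 83.4000°)
turn_left(53.1°): centre at ρ to the left, rotate +53.1° → (10.6728, 12.0253, 136.5000°)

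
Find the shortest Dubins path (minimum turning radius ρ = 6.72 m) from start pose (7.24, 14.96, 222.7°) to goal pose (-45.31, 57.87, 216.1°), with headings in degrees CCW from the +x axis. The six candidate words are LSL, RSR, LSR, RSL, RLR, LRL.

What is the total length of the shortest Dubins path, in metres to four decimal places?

74.2069 m

Let ψ = atan2(Δy, Δx) = atan2(42.91, -52.55) = 140.7664° be the start→goal bearing.
Normalize: d = |goal − start| / ρ = 67.843722/6.72 = 10.095792, α = (θ_start − ψ) mod 360° = 81.9336° = 1.430010 rad, β = (θ_goal − ψ) mod 360° = 75.3336° = 1.314819 rad.
Common terms: sin α = 0.990106, cos α = 0.140321, sin β = 0.967416, cos β = 0.253191, cos(α−β) = 0.993373, d² = 101.925015. Work in radians in the unit-radius frame; every candidate has L = ρ·(t + p + q).
LSL: p² = 2 + d² − 2cos(α−β) + 2d(sin α − sin β) = 102.396413; p = √p² = 10.119111; φ = atan2(cos β − cos α, d + sin α − sin β) = 0.011154 rad; t = (φ − α) mod 2π = 4.864329 rad, q = (β − φ) mod 2π = 1.303664 rad → L = 6.72·(4.864329 + 10.119111 + 1.303664) = 6.72·16.287105 = 109.449345 m
RSR: p² = 2 + d² − 2cos(α−β) + 2d(sin β − sin α) = 101.480126; p = √p² = 10.073734; φ = atan2(cos α − cos β, d − sin α + sin β) = -0.011205 rad; t = (α − φ) mod 2π = 1.441215 rad, q = (φ − β) mod 2π = 4.957162 rad → L = 6.72·(1.441215 + 10.073734 + 4.957162) = 6.72·16.472112 = 110.692589 m
LSR: p² = d² − 2 + 2cos(α−β) + 2d(sin α + sin β) = 141.437234; p = √p² = 11.892739; φ = atan2(−cos α − cos β, d + sin α + sin β) − atan2(−2, p) = 0.133975 rad; t = (φ − α) mod 2π = 4.987150 rad, q = (φ − β) mod 2π = 5.102342 rad → L = 6.72·(4.987150 + 11.892739 + 5.102342) = 6.72·21.982230 = 147.720586 m
RSL: p² = d² − 2 + 2cos(α−β) − 2d(sin α + sin β) = 62.386287; p = √p² = 7.898499; φ = atan2(cos α + cos β, d − sin α − sin β) − atan2(2, p) = -0.199684 rad; t = (α − φ) mod 2π = 1.629695 rad, q = (β − φ) mod 2π = 1.514503 rad → L = 6.72·(1.629695 + 7.898499 + 1.514503) = 6.72·11.042696 = 74.206920 m
RLR: c = (6 − d² + 2cos(α−β) + 2d(sin α − sin β))/8 = -11.685016, |c| > 1 → infeasible
LRL: c = (6 − d² + 2cos(α−β) − 2d(sin α − sin β))/8 = -11.799552, |c| > 1 → infeasible
Shortest: RSL with L = 74.206920 m ≈ 74.2069 m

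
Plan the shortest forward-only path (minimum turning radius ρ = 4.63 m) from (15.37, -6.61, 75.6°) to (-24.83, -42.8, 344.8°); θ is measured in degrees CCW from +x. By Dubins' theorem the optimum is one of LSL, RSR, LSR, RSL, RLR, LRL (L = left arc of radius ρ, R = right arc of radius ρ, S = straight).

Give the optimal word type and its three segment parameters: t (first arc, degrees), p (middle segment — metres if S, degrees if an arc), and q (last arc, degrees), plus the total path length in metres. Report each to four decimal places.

Let ψ = atan2(Δy, Δx) = atan2(-36.19, -40.20) = -138.0049° be the start→goal bearing.
Normalize: d = |goal − start| / ρ = 54.090259/4.63 = 11.682561, α = (θ_start − ψ) mod 360° = 213.6049° = 3.728109 rad, β = (θ_goal − ψ) mod 360° = 122.8049° = 2.143350 rad.
Common terms: sin α = -0.553463, cos α = -0.832874, sin β = 0.840520, cos β = -0.541780, cos(α−β) = -0.013962, d² = 136.482239. Work in radians in the unit-radius frame; every candidate has L = ρ·(t + p + q).
LSL: p² = 2 + d² − 2cos(α−β) + 2d(sin α − sin β) = 105.939576; p = √p² = 10.292695; φ = atan2(cos β − cos α, d + sin α − sin β) = 0.028285 rad; t = (φ − α) mod 2π = 2.583362 rad, q = (β − φ) mod 2π = 2.115065 rad → L = 4.63·(2.583362 + 10.292695 + 2.115065) = 4.63·14.991122 = 69.408893 m
RSR: p² = 2 + d² − 2cos(α−β) + 2d(sin β − sin α) = 171.080750; p = √p² = 13.079784; φ = atan2(cos α − cos β, d − sin α + sin β) = -0.022257 rad; t = (α − φ) mod 2π = 3.750366 rad, q = (φ − β) mod 2π = 4.117578 rad → L = 4.63·(3.750366 + 13.079784 + 4.117578) = 4.63·20.947728 = 96.987982 m
LSR: p² = d² − 2 + 2cos(α−β) + 2d(sin α + sin β) = 141.161440; p = √p² = 11.881138; φ = atan2(−cos α − cos β, d + sin α + sin β) − atan2(−2, p) = 0.281115 rad; t = (φ − α) mod 2π = 2.836191 rad, q = (φ − β) mod 2π = 4.420950 rad → L = 4.63·(2.836191 + 11.881138 + 4.420950) = 4.63·19.138279 = 88.610233 m
RSL: p² = d² − 2 + 2cos(α−β) − 2d(sin α + sin β) = 127.747189; p = √p² = 11.302530; φ = atan2(cos α + cos β, d − sin α − sin β) − atan2(2, p) = -0.295190 rad; t = (α − φ) mod 2π = 4.023299 rad, q = (β − φ) mod 2π = 2.438540 rad → L = 4.63·(4.023299 + 11.302530 + 2.438540) = 4.63·17.764369 = 82.249028 m
RLR: c = (6 − d² + 2cos(α−β) + 2d(sin α − sin β))/8 = -20.385094, |c| > 1 → infeasible
LRL: c = (6 − d² + 2cos(α−β) − 2d(sin α − sin β))/8 = -12.242447, |c| > 1 → infeasible
Shortest: LSL with L = 69.408893 m ≈ 69.4089 m
Convert LSL to answer units (arcs ×180/π): t = 2.583362·180/π = 148.0157°, p = ρ·p = 4.63·10.292695 = 47.6552 m, q = 2.115065·180/π = 121.1843°, L = 69.4089 m.

LSL: t = 148.0157°, p = 47.6552 m, q = 121.1843°, L = 69.4089 m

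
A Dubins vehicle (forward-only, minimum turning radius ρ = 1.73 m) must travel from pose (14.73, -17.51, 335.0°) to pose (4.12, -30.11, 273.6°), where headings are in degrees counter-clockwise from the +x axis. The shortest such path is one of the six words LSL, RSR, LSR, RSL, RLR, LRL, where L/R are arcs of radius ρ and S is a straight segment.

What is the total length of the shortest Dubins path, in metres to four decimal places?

Let ψ = atan2(Δy, Δx) = atan2(-12.60, -10.61) = -130.0995° be the start→goal bearing.
Normalize: d = |goal − start| / ρ = 16.472161/1.73 = 9.521481, α = (θ_start − ψ) mod 360° = 105.0995° = 1.834332 rad, β = (θ_goal − ψ) mod 360° = 43.6995° = 0.762700 rad.
Common terms: sin α = 0.965475, cos α = -0.260496, sin β = 0.690876, cos β = 0.722973, cos(α−β) = 0.478692, d² = 90.658592. Work in radians in the unit-radius frame; every candidate has L = ρ·(t + p + q).
LSL: p² = 2 + d² − 2cos(α−β) + 2d(sin α − sin β) = 96.930380; p = √p² = 9.845323; φ = atan2(cos β − cos α, d + sin α − sin β) = 0.100059 rad; t = (φ − α) mod 2π = 4.548912 rad, q = (β − φ) mod 2π = 0.662641 rad → L = 1.73·(4.548912 + 9.845323 + 0.662641) = 1.73·15.056876 = 26.048395 m
RSR: p² = 2 + d² − 2cos(α−β) + 2d(sin β − sin α) = 86.472036; p = √p² = 9.299034; φ = atan2(cos α − cos β, d − sin α + sin β) = -0.105959 rad; t = (α − φ) mod 2π = 1.940291 rad, q = (φ − β) mod 2π = 5.414526 rad → L = 1.73·(1.940291 + 9.299034 + 5.414526) = 1.73·16.653852 = 28.811163 m
LSR: p² = d² − 2 + 2cos(α−β) + 2d(sin α + sin β) = 121.157805; p = √p² = 11.007171; φ = atan2(−cos α − cos β, d + sin α + sin β) − atan2(−2, p) = 0.138388 rad; t = (φ − α) mod 2π = 4.587241 rad, q = (φ − β) mod 2π = 5.658873 rad → L = 1.73·(4.587241 + 11.007171 + 5.658873) = 1.73·21.253284 = 36.768182 m
RSL: p² = d² − 2 + 2cos(α−β) − 2d(sin α + sin β) = 58.074147; p = √p² = 7.620640; φ = atan2(cos α + cos β, d − sin α − sin β) − atan2(2, p) = -0.197924 rad; t = (α − φ) mod 2π = 2.032256 rad, q = (β − φ) mod 2π = 0.960624 rad → L = 1.73·(2.032256 + 7.620640 + 0.960624) = 1.73·10.613520 = 18.361389 m
RLR: c = (6 − d² + 2cos(α−β) + 2d(sin α − sin β))/8 = -9.809005, |c| > 1 → infeasible
LRL: c = (6 − d² + 2cos(α−β) − 2d(sin α − sin β))/8 = -11.116298, |c| > 1 → infeasible
Shortest: RSL with L = 18.361389 m ≈ 18.3614 m

18.3614 m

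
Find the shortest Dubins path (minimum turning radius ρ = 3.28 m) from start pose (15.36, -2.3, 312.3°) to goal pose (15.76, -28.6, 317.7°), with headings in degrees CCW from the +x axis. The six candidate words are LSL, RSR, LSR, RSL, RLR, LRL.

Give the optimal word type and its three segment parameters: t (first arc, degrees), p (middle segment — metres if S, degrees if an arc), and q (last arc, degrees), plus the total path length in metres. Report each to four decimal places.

RSL: t = 46.3739°, p = 21.2542 m, q = 51.7739°, L = 26.8728 m

Let ψ = atan2(Δy, Δx) = atan2(-26.30, 0.40) = -89.1286° be the start→goal bearing.
Normalize: d = |goal − start| / ρ = 26.303042/3.28 = 8.019220, α = (θ_start − ψ) mod 360° = 41.4286° = 0.723066 rad, β = (θ_goal − ψ) mod 360° = 46.8286° = 0.817314 rad.
Common terms: sin α = 0.661687, cos α = 0.749780, sin β = 0.729311, cos β = 0.684183, cos(α−β) = 0.995562, d² = 64.307890. Work in radians in the unit-radius frame; every candidate has L = ρ·(t + p + q).
LSL: p² = 2 + d² − 2cos(α−β) + 2d(sin α − sin β) = 63.232183; p = √p² = 7.951867; φ = atan2(cos β − cos α, d + sin α − sin β) = -0.008249 rad; t = (φ − α) mod 2π = 5.551870 rad, q = (β − φ) mod 2π = 0.825564 rad → L = 3.28·(5.551870 + 7.951867 + 0.825564) = 3.28·14.329300 = 47.000103 m
RSR: p² = 2 + d² − 2cos(α−β) + 2d(sin β − sin α) = 65.401349; p = √p² = 8.087110; φ = atan2(cos α − cos β, d − sin α + sin β) = 0.008111 rad; t = (α − φ) mod 2π = 0.714955 rad, q = (φ − β) mod 2π = 5.473983 rad → L = 3.28·(0.714955 + 8.087110 + 5.473983) = 3.28·14.276048 = 46.825436 m
LSR: p² = d² − 2 + 2cos(α−β) + 2d(sin α + sin β) = 86.608446; p = √p² = 9.306366; φ = atan2(−cos α − cos β, d + sin α + sin β) − atan2(−2, p) = 0.060467 rad; t = (φ − α) mod 2π = 5.620586 rad, q = (φ − β) mod 2π = 5.526338 rad → L = 3.28·(5.620586 + 9.306366 + 5.526338) = 3.28·20.453289 = 67.086789 m
RSL: p² = d² − 2 + 2cos(α−β) − 2d(sin α + sin β) = 41.989581; p = √p² = 6.479937; φ = atan2(cos α + cos β, d − sin α − sin β) − atan2(2, p) = -0.086310 rad; t = (α − φ) mod 2π = 0.809377 rad, q = (β − φ) mod 2π = 0.903625 rad → L = 3.28·(0.809377 + 6.479937 + 0.903625) = 3.28·8.192938 = 26.872837 m
RLR: c = (6 − d² + 2cos(α−β) + 2d(sin α − sin β))/8 = -7.175169, |c| > 1 → infeasible
LRL: c = (6 − d² + 2cos(α−β) − 2d(sin α − sin β))/8 = -6.904023, |c| > 1 → infeasible
Shortest: RSL with L = 26.872837 m ≈ 26.8728 m
Convert RSL to answer units (arcs ×180/π): t = 0.809377·180/π = 46.3739°, p = ρ·p = 3.28·6.479937 = 21.2542 m, q = 0.903625·180/π = 51.7739°, L = 26.8728 m.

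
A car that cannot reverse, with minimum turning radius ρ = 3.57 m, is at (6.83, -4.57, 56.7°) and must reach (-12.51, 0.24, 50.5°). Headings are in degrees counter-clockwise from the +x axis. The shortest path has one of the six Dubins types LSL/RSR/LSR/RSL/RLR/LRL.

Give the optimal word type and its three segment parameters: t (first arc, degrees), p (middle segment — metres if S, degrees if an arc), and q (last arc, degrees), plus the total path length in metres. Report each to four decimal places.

LSR: t = 152.4941°, p = 11.5912 m, q = 158.6941°, L = 30.9808 m

Let ψ = atan2(Δy, Δx) = atan2(4.81, -19.34) = 166.0335° be the start→goal bearing.
Normalize: d = |goal − start| / ρ = 19.929167/3.57 = 5.582400, α = (θ_start − ψ) mod 360° = 250.6665° = 4.374956 rad, β = (θ_goal − ψ) mod 360° = 244.4665° = 4.266746 rad.
Common terms: sin α = -0.943608, cos α = -0.331066, sin β = -0.902334, cos β = -0.431039, cos(α−β) = 0.994151, d² = 31.163187. Work in radians in the unit-radius frame; every candidate has L = ρ·(t + p + q).
LSL: p² = 2 + d² − 2cos(α−β) + 2d(sin α − sin β) = 30.714068; p = √p² = 5.542027; φ = atan2(cos β − cos α, d + sin α − sin β) = -0.018040 rad; t = (φ − α) mod 2π = 1.890189 rad, q = (β − φ) mod 2π = 4.284786 rad → L = 3.57·(1.890189 + 5.542027 + 4.284786) = 3.57·11.717002 = 41.829698 m
RSR: p² = 2 + d² − 2cos(α−β) + 2d(sin β − sin α) = 31.635702; p = √p² = 5.624562; φ = atan2(cos α − cos β, d − sin α + sin β) = 0.017775 rad; t = (α − φ) mod 2π = 4.357181 rad, q = (φ − β) mod 2π = 2.034215 rad → L = 3.57·(4.357181 + 5.624562 + 2.034215) = 3.57·12.015958 = 42.896970 m
LSR: p² = d² − 2 + 2cos(α−β) + 2d(sin α + sin β) = 10.541926; p = √p² = 3.246833; φ = atan2(−cos α − cos β, d + sin α + sin β) − atan2(−2, p) = 0.753295 rad; t = (φ − α) mod 2π = 2.661524 rad, q = (φ − β) mod 2π = 2.769734 rad → L = 3.57·(2.661524 + 3.246833 + 2.769734) = 3.57·8.678092 = 30.980787 m
RSL: p² = d² − 2 + 2cos(α−β) − 2d(sin α + sin β) = 51.761052; p = √p² = 7.194515; φ = atan2(cos α + cos β, d − sin α − sin β) − atan2(2, p) = -0.373380 rad; t = (α − φ) mod 2π = 4.748336 rad, q = (β − φ) mod 2π = 4.640125 rad → L = 3.57·(4.748336 + 7.194515 + 4.640125) = 3.57·16.582977 = 59.201227 m
RLR: c = (6 − d² + 2cos(α−β) + 2d(sin α − sin β))/8 = -2.954463, |c| > 1 → infeasible
LRL: c = (6 − d² + 2cos(α−β) − 2d(sin α − sin β))/8 = -2.839258, |c| > 1 → infeasible
Shortest: LSR with L = 30.980787 m ≈ 30.9808 m
Convert LSR to answer units (arcs ×180/π): t = 2.661524·180/π = 152.4941°, p = ρ·p = 3.57·3.246833 = 11.5912 m, q = 2.769734·180/π = 158.6941°, L = 30.9808 m.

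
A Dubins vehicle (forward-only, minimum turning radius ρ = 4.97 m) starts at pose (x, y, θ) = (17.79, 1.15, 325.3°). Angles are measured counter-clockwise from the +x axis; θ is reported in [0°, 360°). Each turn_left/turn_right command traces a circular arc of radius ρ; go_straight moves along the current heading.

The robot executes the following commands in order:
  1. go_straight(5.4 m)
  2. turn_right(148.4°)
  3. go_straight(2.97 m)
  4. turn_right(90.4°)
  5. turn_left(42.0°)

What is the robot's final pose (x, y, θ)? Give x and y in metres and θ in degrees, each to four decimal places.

set_pose: (x, y, θ) = (17.7900, 1.1500, 325.3000°), ρ = 4.97
go_straight(5.4): x += 5.4·cos θ, y += 5.4·sin θ → (22.2296, -1.9241, 325.3000°)
turn_right(148.4°): centre at ρ to the right, rotate −148.4° → (19.1315, -10.9729, 176.9000°)
go_straight(2.97): x += 2.97·cos θ, y += 2.97·sin θ → (16.1658, -10.8123, 176.9000°)
turn_right(90.4°): centre at ρ to the right, rotate −90.4° → (11.4739, -5.5461, 86.5000°)
turn_left(42.0°): centre at ρ to the left, rotate +42.0° → (10.4027, -2.1488, 128.5000°)

(10.4027, -2.1488, 128.5000°)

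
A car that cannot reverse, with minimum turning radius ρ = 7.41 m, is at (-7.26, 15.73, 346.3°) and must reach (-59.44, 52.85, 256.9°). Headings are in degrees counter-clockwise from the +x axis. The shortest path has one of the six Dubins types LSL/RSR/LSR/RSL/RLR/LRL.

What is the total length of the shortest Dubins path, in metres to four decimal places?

89.5869 m

Let ψ = atan2(Δy, Δx) = atan2(37.12, -52.18) = 144.5726° be the start→goal bearing.
Normalize: d = |goal − start| / ρ = 64.036293/7.41 = 8.641875, α = (θ_start − ψ) mod 360° = 201.7274° = 3.520808 rad, β = (θ_goal − ψ) mod 360° = 112.3274° = 1.960483 rad.
Common terms: sin α = -0.370191, cos α = -0.928955, sin β = 0.925028, cos β = -0.379899, cos(α−β) = 0.010472, d² = 74.682001. Work in radians in the unit-radius frame; every candidate has L = ρ·(t + p + q).
LSL: p² = 2 + d² − 2cos(α−β) + 2d(sin α − sin β) = 54.274809; p = √p² = 7.367144; φ = atan2(cos β − cos α, d + sin α − sin β) = 0.074597 rad; t = (φ − α) mod 2π = 2.836974 rad, q = (β − φ) mod 2π = 1.885887 rad → L = 7.41·(2.836974 + 7.367144 + 1.885887) = 7.41·12.090005 = 89.586936 m
RSR: p² = 2 + d² − 2cos(α−β) + 2d(sin β − sin α) = 99.047306; p = √p² = 9.952251; φ = atan2(cos α − cos β, d − sin α + sin β) = -0.055197 rad; t = (α − φ) mod 2π = 3.576005 rad, q = (φ − β) mod 2π = 4.267505 rad → L = 7.41·(3.576005 + 9.952251 + 4.267505) = 7.41·17.795761 = 131.866589 m
LSR: p² = d² − 2 + 2cos(α−β) + 2d(sin α + sin β) = 82.292600; p = √p² = 9.071527; φ = atan2(−cos α − cos β, d + sin α + sin β) − atan2(−2, p) = 0.358367 rad; t = (φ − α) mod 2π = 3.120744 rad, q = (φ − β) mod 2π = 4.681069 rad → L = 7.41·(3.120744 + 9.071527 + 4.681069) = 7.41·16.873340 = 125.031451 m
RSL: p² = d² − 2 + 2cos(α−β) − 2d(sin α + sin β) = 63.113289; p = √p² = 7.944387; φ = atan2(cos α + cos β, d − sin α − sin β) − atan2(2, p) = -0.407080 rad; t = (α − φ) mod 2π = 3.927887 rad, q = (β − φ) mod 2π = 2.367563 rad → L = 7.41·(3.927887 + 7.944387 + 2.367563) = 7.41·14.239838 = 105.517199 m
RLR: c = (6 − d² + 2cos(α−β) + 2d(sin α − sin β))/8 = -11.380913, |c| > 1 → infeasible
LRL: c = (6 − d² + 2cos(α−β) − 2d(sin α − sin β))/8 = -5.784351, |c| > 1 → infeasible
Shortest: LSL with L = 89.586936 m ≈ 89.5869 m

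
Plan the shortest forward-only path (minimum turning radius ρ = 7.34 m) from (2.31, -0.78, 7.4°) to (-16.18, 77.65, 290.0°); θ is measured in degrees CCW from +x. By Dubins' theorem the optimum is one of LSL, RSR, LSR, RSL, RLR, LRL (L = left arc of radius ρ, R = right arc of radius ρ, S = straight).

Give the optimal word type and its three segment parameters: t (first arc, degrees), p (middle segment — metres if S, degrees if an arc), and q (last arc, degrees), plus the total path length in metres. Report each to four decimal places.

Let ψ = atan2(Δy, Δx) = atan2(78.43, -18.49) = 103.2654° be the start→goal bearing.
Normalize: d = |goal − start| / ρ = 80.580053/7.34 = 10.978209, α = (θ_start − ψ) mod 360° = 264.1346° = 4.610019 rad, β = (θ_goal − ψ) mod 360° = 186.7346° = 3.259134 rad.
Common terms: sin α = -0.994765, cos α = -0.102191, sin β = -0.117271, cos β = -0.993100, cos(α−β) = 0.218143, d² = 120.521071. Work in radians in the unit-radius frame; every candidate has L = ρ·(t + p + q).
LSL: p² = 2 + d² − 2cos(α−β) + 2d(sin α − sin β) = 102.818169; p = √p² = 10.139929; φ = atan2(cos β − cos α, d + sin α − sin β) = -0.087975 rad; t = (φ − α) mod 2π = 1.585191 rad, q = (β − φ) mod 2π = 3.347109 rad → L = 7.34·(1.585191 + 10.139929 + 3.347109) = 7.34·15.072230 = 110.630168 m
RSR: p² = 2 + d² − 2cos(α−β) + 2d(sin β − sin α) = 141.351399; p = √p² = 11.889129; φ = atan2(cos α − cos β, d − sin α + sin β) = 0.075005 rad; t = (α − φ) mod 2π = 4.535014 rad, q = (φ − β) mod 2π = 3.099056 rad → L = 7.34·(4.535014 + 11.889129 + 3.099056) = 7.34·19.523200 = 143.300285 m
LSR: p² = d² − 2 + 2cos(α−β) + 2d(sin α + sin β) = 94.541029; p = √p² = 9.723221; φ = atan2(−cos α − cos β, d + sin α + sin β) − atan2(−2, p) = 0.313426 rad; t = (φ − α) mod 2π = 1.986592 rad, q = (φ − β) mod 2π = 3.337477 rad → L = 7.34·(1.986592 + 9.723221 + 3.337477) = 7.34·15.047290 = 110.447106 m
RSL: p² = d² − 2 + 2cos(α−β) − 2d(sin α + sin β) = 143.373685; p = √p² = 11.973875; φ = atan2(cos α + cos β, d − sin α − sin β) − atan2(2, p) = -0.255849 rad; t = (α − φ) mod 2π = 4.865868 rad, q = (β − φ) mod 2π = 3.514983 rad → L = 7.34·(4.865868 + 11.973875 + 3.514983) = 7.34·20.354726 = 149.403691 m
RLR: c = (6 − d² + 2cos(α−β) + 2d(sin α − sin β))/8 = -16.668925, |c| > 1 → infeasible
LRL: c = (6 − d² + 2cos(α−β) − 2d(sin α − sin β))/8 = -11.852271, |c| > 1 → infeasible
Shortest: LSR with L = 110.447106 m ≈ 110.4471 m
Convert LSR to answer units (arcs ×180/π): t = 1.986592·180/π = 113.8233°, p = ρ·p = 7.34·9.723221 = 71.3684 m, q = 3.337477·180/π = 191.2233°, L = 110.4471 m.

LSR: t = 113.8233°, p = 71.3684 m, q = 191.2233°, L = 110.4471 m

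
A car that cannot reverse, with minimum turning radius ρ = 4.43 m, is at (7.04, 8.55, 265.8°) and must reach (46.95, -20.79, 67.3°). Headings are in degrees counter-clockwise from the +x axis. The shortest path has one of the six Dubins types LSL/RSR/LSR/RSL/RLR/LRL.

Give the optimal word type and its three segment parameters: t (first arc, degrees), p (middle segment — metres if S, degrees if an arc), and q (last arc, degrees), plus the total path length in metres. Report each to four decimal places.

LSL: t = 53.1938°, p = 41.6160 m, q = 108.3062°, L = 54.1029 m

Let ψ = atan2(Δy, Δx) = atan2(-29.34, 39.91) = -36.3216° be the start→goal bearing.
Normalize: d = |goal − start| / ρ = 49.534268/4.43 = 11.181550, α = (θ_start − ψ) mod 360° = 302.1216° = 5.273017 rad, β = (θ_goal − ψ) mod 360° = 103.6216° = 1.808538 rad.
Common terms: sin α = -0.846921, cos α = 0.531718, sin β = 0.971872, cos β = -0.235509, cos(α−β) = -0.948324, d² = 125.027068. Work in radians in the unit-radius frame; every candidate has L = ρ·(t + p + q).
LSL: p² = 2 + d² − 2cos(α−β) + 2d(sin α − sin β) = 88.249851; p = √p² = 9.394139; φ = atan2(cos β − cos α, d + sin α − sin β) = -0.081762 rad; t = (φ − α) mod 2π = 0.928406 rad, q = (β − φ) mod 2π = 1.890300 rad → L = 4.43·(0.928406 + 9.394139 + 1.890300) = 4.43·12.212846 = 54.102908 m
RSR: p² = 2 + d² − 2cos(α−β) + 2d(sin β − sin α) = 169.597579; p = √p² = 13.022964; φ = atan2(cos α − cos β, d − sin α + sin β) = 0.058948 rad; t = (α − φ) mod 2π = 5.214069 rad, q = (φ − β) mod 2π = 4.533594 rad → L = 4.43·(5.214069 + 13.022964 + 4.533594) = 4.43·22.770627 = 100.873879 m
LSR: p² = d² − 2 + 2cos(α−β) + 2d(sin α + sin β) = 123.924709; p = √p² = 11.132148; φ = atan2(−cos α − cos β, d + sin α + sin β) − atan2(−2, p) = 0.151571 rad; t = (φ − α) mod 2π = 1.161740 rad, q = (φ − β) mod 2π = 4.626218 rad → L = 4.43·(1.161740 + 11.132148 + 4.626218) = 4.43·16.920105 = 74.956067 m
RSL: p² = d² − 2 + 2cos(α−β) − 2d(sin α + sin β) = 118.336132; p = √p² = 10.878241; φ = atan2(cos α + cos β, d − sin α − sin β) − atan2(2, p) = -0.155039 rad; t = (α − φ) mod 2π = 5.428056 rad, q = (β − φ) mod 2π = 1.963577 rad → L = 4.43·(5.428056 + 10.878241 + 1.963577) = 4.43·18.269874 = 80.935543 m
RLR: c = (6 − d² + 2cos(α−β) + 2d(sin α − sin β))/8 = -20.199697, |c| > 1 → infeasible
LRL: c = (6 − d² + 2cos(α−β) − 2d(sin α − sin β))/8 = -10.031231, |c| > 1 → infeasible
Shortest: LSL with L = 54.102908 m ≈ 54.1029 m
Convert LSL to answer units (arcs ×180/π): t = 0.928406·180/π = 53.1938°, p = ρ·p = 4.43·9.394139 = 41.6160 m, q = 1.890300·180/π = 108.3062°, L = 54.1029 m.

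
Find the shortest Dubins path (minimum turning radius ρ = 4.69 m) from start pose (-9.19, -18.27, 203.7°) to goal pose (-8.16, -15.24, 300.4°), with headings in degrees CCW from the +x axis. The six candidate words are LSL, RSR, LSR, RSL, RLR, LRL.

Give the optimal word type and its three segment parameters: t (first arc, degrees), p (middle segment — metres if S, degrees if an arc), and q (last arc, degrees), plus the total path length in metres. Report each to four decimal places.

LRL: t = 15.1223°, p = 294.0616°, q = 15.6393°, L = 26.5887 m

Let ψ = atan2(Δy, Δx) = atan2(3.03, 1.03) = 71.2254° be the start→goal bearing.
Normalize: d = |goal − start| / ρ = 3.200281/4.69 = 0.682363, α = (θ_start − ψ) mod 360° = 132.4746° = 2.312119 rad, β = (θ_goal − ψ) mod 360° = 229.1746° = 3.999852 rad.
Common terms: sin α = 0.737576, cos α = -0.675264, sin β = -0.756706, cos β = -0.653756, cos(α−β) = -0.116671, d² = 0.465619. Work in radians in the unit-radius frame; every candidate has L = ρ·(t + p + q).
LSL: p² = 2 + d² − 2cos(α−β) + 2d(sin α − sin β) = 4.738245; p = √p² = 2.176751; φ = atan2(cos β − cos α, d + sin α − sin β) = 0.009881 rad; t = (φ − α) mod 2π = 3.980948 rad, q = (β − φ) mod 2π = 3.989971 rad → L = 4.69·(3.980948 + 2.176751 + 3.989971) = 4.69·10.147670 = 47.592571 m
RSR: p² = 2 + d² − 2cos(α−β) + 2d(sin β − sin α) = 0.659676; p = √p² = 0.812204; φ = atan2(cos α − cos β, d − sin α + sin β) = -3.115108 rad; t = (α − φ) mod 2π = 5.427227 rad, q = (φ − β) mod 2π = 5.451410 rad → L = 4.69·(5.427227 + 0.812204 + 5.451410) = 4.69·11.690841 = 54.830046 m
LSR: p² = d² − 2 + 2cos(α−β) + 2d(sin α + sin β) = -1.793829 < 0 → infeasible
RSL: p² = d² − 2 + 2cos(α−β) − 2d(sin α + sin β) = -1.741616 < 0 → infeasible
RLR: c = (6 − d² + 2cos(α−β) + 2d(sin α − sin β))/8 = 0.917541; p = 2π − arccos c = 5.874240 rad; φ = atan2(cos α − cos β, d − sin α + sin β) = -3.115108 rad; t = (α − φ + p/2) mod 2π = 2.081161 rad, q = (α − β − t + p) mod 2π = 2.105345 rad → L = 4.69·(2.081161 + 5.874240 + 2.105345) = 4.69·10.060746 = 47.184898 m
LRL: c = (6 − d² + 2cos(α−β) − 2d(sin α − sin β))/8 = 0.407719; p = 2π − arccos c = 5.132344 rad; φ = atan2(cos β − cos α, d + sin α − sin β) = 0.009881 rad; t = (φ − α + p/2) mod 2π = 0.263934 rad, q = (β − α − t + p) mod 2π = 0.272958 rad → L = 4.69·(0.263934 + 5.132344 + 0.272958) = 4.69·5.669236 = 26.588717 m
Shortest: LRL with L = 26.588717 m ≈ 26.5887 m
Convert LRL to answer units (arcs ×180/π): t = 0.263934·180/π = 15.1223°, p = 5.132344·180/π = 294.0616°, q = 0.272958·180/π = 15.6393°, L = 26.5887 m.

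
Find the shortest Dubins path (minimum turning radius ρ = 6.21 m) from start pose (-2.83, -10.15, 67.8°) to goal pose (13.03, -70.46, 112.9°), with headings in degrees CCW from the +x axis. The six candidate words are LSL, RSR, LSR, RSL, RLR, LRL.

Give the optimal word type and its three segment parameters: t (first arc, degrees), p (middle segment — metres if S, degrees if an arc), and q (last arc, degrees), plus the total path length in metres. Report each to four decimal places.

Let ψ = atan2(Δy, Δx) = atan2(-60.31, 15.86) = -75.2663° be the start→goal bearing.
Normalize: d = |goal − start| / ρ = 62.360530/6.21 = 10.041953, α = (θ_start − ψ) mod 360° = 143.0663° = 2.496977 rad, β = (θ_goal − ψ) mod 360° = 188.1663° = 3.284121 rad.
Common terms: sin α = 0.600891, cos α = -0.799331, sin β = -0.142046, cos β = -0.989860, cos(α−β) = 0.705872, d² = 100.840826. Work in radians in the unit-radius frame; every candidate has L = ρ·(t + p + q).
LSL: p² = 2 + d² − 2cos(α−β) + 2d(sin α − sin β) = 116.350162; p = √p² = 10.786573; φ = atan2(cos β − cos α, d + sin α − sin β) = -0.017664 rad; t = (φ − α) mod 2π = 3.768544 rad, q = (β − φ) mod 2π = 3.301785 rad → L = 6.21·(3.768544 + 10.786573 + 3.301785) = 6.21·17.856902 = 110.891362 m
RSR: p² = 2 + d² − 2cos(α−β) + 2d(sin β − sin α) = 86.508004; p = √p² = 9.300968; φ = atan2(cos α − cos β, d − sin α + sin β) = 0.020486 rad; t = (α − φ) mod 2π = 2.476491 rad, q = (φ − β) mod 2π = 3.019551 rad → L = 6.21·(2.476491 + 9.300968 + 3.019551) = 6.21·14.797010 = 91.889430 m
LSR: p² = d² − 2 + 2cos(α−β) + 2d(sin α + sin β) = 109.467970; p = √p² = 10.462694; φ = atan2(−cos α − cos β, d + sin α + sin β) − atan2(−2, p) = 0.357642 rad; t = (φ − α) mod 2π = 4.143850 rad, q = (φ − β) mod 2π = 3.356707 rad → L = 6.21·(4.143850 + 10.462694 + 3.356707) = 6.21·17.963251 = 111.551791 m
RSL: p² = d² − 2 + 2cos(α−β) − 2d(sin α + sin β) = 91.037168; p = √p² = 9.541340; φ = atan2(cos α + cos β, d − sin α − sin β) − atan2(2, p) = -0.391200 rad; t = (α − φ) mod 2π = 2.888177 rad, q = (β − φ) mod 2π = 3.675321 rad → L = 6.21·(2.888177 + 9.541340 + 3.675321) = 6.21·16.104838 = 100.011045 m
RLR: c = (6 − d² + 2cos(α−β) + 2d(sin α − sin β))/8 = -9.813500, |c| > 1 → infeasible
LRL: c = (6 − d² + 2cos(α−β) − 2d(sin α − sin β))/8 = -13.543770, |c| > 1 → infeasible
Shortest: RSR with L = 91.889430 m ≈ 91.8894 m
Convert RSR to answer units (arcs ×180/π): t = 2.476491·180/π = 141.8925°, p = ρ·p = 6.21·9.300968 = 57.7590 m, q = 3.019551·180/π = 173.0075°, L = 91.8894 m.

RSR: t = 141.8925°, p = 57.7590 m, q = 173.0075°, L = 91.8894 m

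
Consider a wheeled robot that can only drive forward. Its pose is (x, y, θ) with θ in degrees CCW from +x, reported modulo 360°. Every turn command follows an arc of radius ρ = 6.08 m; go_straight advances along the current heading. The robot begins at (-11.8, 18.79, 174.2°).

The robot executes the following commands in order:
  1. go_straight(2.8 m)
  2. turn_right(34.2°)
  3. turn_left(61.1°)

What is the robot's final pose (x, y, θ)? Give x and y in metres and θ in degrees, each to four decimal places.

(-23.9763, 21.4791, 201.1000°)

set_pose: (x, y, θ) = (-11.8000, 18.7900, 174.2000°), ρ = 6.08
go_straight(2.8): x += 2.8·cos θ, y += 2.8·sin θ → (-14.5857, 19.0730, 174.2000°)
turn_right(34.2°): centre at ρ to the right, rotate −34.2° → (-17.8794, 20.4643, 140.0000°)
turn_left(61.1°): centre at ρ to the left, rotate +61.1° → (-23.9763, 21.4791, 201.1000°)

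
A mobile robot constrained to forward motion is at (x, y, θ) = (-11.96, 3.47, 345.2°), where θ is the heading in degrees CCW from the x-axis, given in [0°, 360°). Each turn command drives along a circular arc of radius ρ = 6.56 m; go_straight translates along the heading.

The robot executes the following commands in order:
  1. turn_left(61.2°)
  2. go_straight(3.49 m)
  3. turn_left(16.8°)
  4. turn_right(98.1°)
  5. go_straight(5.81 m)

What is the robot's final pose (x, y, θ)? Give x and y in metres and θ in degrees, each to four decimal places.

set_pose: (x, y, θ) = (-11.9600, 3.4700, 345.2000°), ρ = 6.56
turn_left(61.2°): centre at ρ to the left, rotate +61.2° → (-5.5337, 5.2885, 406.4000° ≡ 46.4000°)
go_straight(3.49): x += 3.49·cos θ, y += 3.49·sin θ → (-3.1269, 7.8158, 46.4000°)
turn_left(16.8°): centre at ρ to the left, rotate +16.8° → (-2.0221, 9.3820, 63.2000°)
turn_right(98.1°): centre at ρ to the right, rotate −98.1° → (7.5865, 11.8044, -34.9000° ≡ 325.1000°)
go_straight(5.81): x += 5.81·cos θ, y += 5.81·sin θ → (12.3516, 8.4802, 325.1000°)

(12.3516, 8.4802, 325.1000°)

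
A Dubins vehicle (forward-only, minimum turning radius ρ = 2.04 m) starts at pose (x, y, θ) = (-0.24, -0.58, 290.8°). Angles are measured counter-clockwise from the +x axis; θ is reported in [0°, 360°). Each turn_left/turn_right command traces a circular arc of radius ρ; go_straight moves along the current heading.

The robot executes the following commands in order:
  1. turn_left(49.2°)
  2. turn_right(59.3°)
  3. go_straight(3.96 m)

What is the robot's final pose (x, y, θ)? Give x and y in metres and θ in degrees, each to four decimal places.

set_pose: (x, y, θ) = (-0.2400, -0.5800, 290.8000°), ρ = 2.04
turn_left(49.2°): centre at ρ to the left, rotate +49.2° → (0.9693, -1.7726, 340.0000°)
turn_right(59.3°): centre at ρ to the right, rotate −59.3° → (2.2761, -3.3108, 280.7000°)
go_straight(3.96): x += 3.96·cos θ, y += 3.96·sin θ → (3.0114, -7.2019, 280.7000°)

(3.0114, -7.2019, 280.7000°)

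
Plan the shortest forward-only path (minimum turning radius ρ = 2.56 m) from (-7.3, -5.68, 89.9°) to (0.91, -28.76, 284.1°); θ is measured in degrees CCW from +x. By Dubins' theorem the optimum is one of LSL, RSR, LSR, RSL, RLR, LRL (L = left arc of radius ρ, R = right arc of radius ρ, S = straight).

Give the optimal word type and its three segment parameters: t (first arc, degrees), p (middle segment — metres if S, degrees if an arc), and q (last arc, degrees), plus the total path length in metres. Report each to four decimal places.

RSL: t = 172.3687°, p = 23.3242 m, q = 6.5687°, L = 31.3192 m

Let ψ = atan2(Δy, Δx) = atan2(-23.08, 8.21) = -70.4185° be the start→goal bearing.
Normalize: d = |goal − start| / ρ = 24.496745/2.56 = 9.569041, α = (θ_start − ψ) mod 360° = 160.3185° = 2.798087 rad, β = (θ_goal − ψ) mod 360° = 354.5185° = 6.187516 rad.
Common terms: sin α = 0.336790, cos α = -0.941580, sin β = -0.095523, cos β = 0.995427, cos(α−β) = -0.969445, d² = 91.566544. Work in radians in the unit-radius frame; every candidate has L = ρ·(t + p + q).
LSL: p² = 2 + d² − 2cos(α−β) + 2d(sin α − sin β) = 103.779094; p = √p² = 10.187202; φ = atan2(cos β − cos α, d + sin α − sin β) = 0.191306 rad; t = (φ − α) mod 2π = 3.676405 rad, q = (β − φ) mod 2π = 5.996210 rad → L = 2.56·(3.676405 + 10.187202 + 5.996210) = 2.56·19.859817 = 50.841132 m
RSR: p² = 2 + d² − 2cos(α−β) + 2d(sin β − sin α) = 87.231775; p = √p² = 9.339795; φ = atan2(cos α − cos β, d − sin α + sin β) = -0.208909 rad; t = (α − φ) mod 2π = 3.006996 rad, q = (φ − β) mod 2π = 6.169946 rad → L = 2.56·(3.006996 + 9.339795 + 6.169946) = 2.56·18.516736 = 47.402845 m
LSR: p² = d² − 2 + 2cos(α−β) + 2d(sin α + sin β) = 92.245040; p = √p² = 9.604428; φ = atan2(−cos α − cos β, d + sin α + sin β) − atan2(−2, p) = 0.199815 rad; t = (φ − α) mod 2π = 3.684913 rad, q = (φ − β) mod 2π = 0.295484 rad → L = 2.56·(3.684913 + 9.604428 + 0.295484) = 2.56·13.584825 = 34.777153 m
RSL: p² = d² − 2 + 2cos(α−β) − 2d(sin α + sin β) = 83.010266; p = √p² = 9.110997; φ = atan2(cos α + cos β, d − sin α − sin β) − atan2(2, p) = -0.210315 rad; t = (α − φ) mod 2π = 3.008401 rad, q = (β − φ) mod 2π = 0.114645 rad → L = 2.56·(3.008401 + 9.110997 + 0.114645) = 2.56·12.234044 = 31.319152 m
RLR: c = (6 − d² + 2cos(α−β) + 2d(sin α − sin β))/8 = -9.903972, |c| > 1 → infeasible
LRL: c = (6 − d² + 2cos(α−β) − 2d(sin α − sin β))/8 = -11.972387, |c| > 1 → infeasible
Shortest: RSL with L = 31.319152 m ≈ 31.3192 m
Convert RSL to answer units (arcs ×180/π): t = 3.008401·180/π = 172.3687°, p = ρ·p = 2.56·9.110997 = 23.3242 m, q = 0.114645·180/π = 6.5687°, L = 31.3192 m.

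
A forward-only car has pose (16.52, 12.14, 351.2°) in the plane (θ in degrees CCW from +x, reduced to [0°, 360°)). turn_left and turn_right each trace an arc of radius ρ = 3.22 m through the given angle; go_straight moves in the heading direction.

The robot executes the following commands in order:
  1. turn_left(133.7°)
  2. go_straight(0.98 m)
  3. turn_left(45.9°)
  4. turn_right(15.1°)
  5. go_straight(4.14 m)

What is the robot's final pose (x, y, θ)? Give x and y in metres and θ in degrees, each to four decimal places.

(12.3833, 21.2520, 155.7000°)

set_pose: (x, y, θ) = (16.5200, 12.1400, 351.2000°), ρ = 3.22
turn_left(133.7°): centre at ρ to the left, rotate +133.7° → (19.6535, 17.1644, 484.9000° ≡ 124.9000°)
go_straight(0.98): x += 0.98·cos θ, y += 0.98·sin θ → (19.0928, 17.9682, 124.9000°)
turn_left(45.9°): centre at ρ to the left, rotate +45.9° → (16.9667, 19.3044, 170.8000°)
turn_right(15.1°): centre at ρ to the right, rotate −15.1° → (16.1565, 19.5483, 155.7000°)
go_straight(4.14): x += 4.14·cos θ, y += 4.14·sin θ → (12.3833, 21.2520, 155.7000°)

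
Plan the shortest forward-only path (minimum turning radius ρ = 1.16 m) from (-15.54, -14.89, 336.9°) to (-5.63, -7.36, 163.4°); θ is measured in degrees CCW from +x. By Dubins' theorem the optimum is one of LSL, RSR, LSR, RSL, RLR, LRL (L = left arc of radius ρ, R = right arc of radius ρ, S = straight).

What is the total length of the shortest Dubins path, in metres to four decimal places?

Let ψ = atan2(Δy, Δx) = atan2(7.53, 9.91) = 37.2290° be the start→goal bearing.
Normalize: d = |goal − start| / ρ = 12.446244/1.16 = 10.729521, α = (θ_start − ψ) mod 360° = 299.6710° = 5.230246 rad, β = (θ_goal − ψ) mod 360° = 126.1710° = 2.202100 rad.
Common terms: sin α = -0.868882, cos α = 0.495019, sin β = 0.807259, cos β = -0.590198, cos(α−β) = -0.993572, d² = 115.122622. Work in radians in the unit-radius frame; every candidate has L = ρ·(t + p + q).
LSL: p² = 2 + d² − 2cos(α−β) + 2d(sin α − sin β) = 83.141391; p = √p² = 9.118190; φ = atan2(cos β − cos α, d + sin α − sin β) = -0.119299 rad; t = (φ − α) mod 2π = 0.933640 rad, q = (β − φ) mod 2π = 2.321399 rad → L = 1.16·(0.933640 + 9.118190 + 2.321399) = 1.16·12.373229 = 14.352946 m
RSR: p² = 2 + d² − 2cos(α−β) + 2d(sin β − sin α) = 155.078140; p = √p² = 12.453037; φ = atan2(cos α − cos β, d − sin α + sin β) = 0.087255 rad; t = (α − φ) mod 2π = 5.142991 rad, q = (φ − β) mod 2π = 4.168341 rad → L = 1.16·(5.142991 + 12.453037 + 4.168341) = 1.16·21.764369 = 25.246668 m
LSR: p² = d² − 2 + 2cos(α−β) + 2d(sin α + sin β) = 109.813106; p = √p² = 10.479175; φ = atan2(−cos α − cos β, d + sin α + sin β) − atan2(−2, p) = 0.197508 rad; t = (φ − α) mod 2π = 1.250448 rad, q = (φ − β) mod 2π = 4.278594 rad → L = 1.16·(1.250448 + 10.479175 + 4.278594) = 1.16·16.008216 = 18.569531 m
RSL: p² = d² − 2 + 2cos(α−β) − 2d(sin α + sin β) = 112.457851; p = √p² = 10.604615; φ = atan2(cos α + cos β, d − sin α − sin β) − atan2(2, p) = -0.195227 rad; t = (α − φ) mod 2π = 5.425474 rad, q = (β − φ) mod 2π = 2.397327 rad → L = 1.16·(5.425474 + 10.604615 + 2.397327) = 1.16·18.427415 = 21.375802 m
RLR: c = (6 − d² + 2cos(α−β) + 2d(sin α − sin β))/8 = -18.384768, |c| > 1 → infeasible
LRL: c = (6 − d² + 2cos(α−β) − 2d(sin α − sin β))/8 = -9.392674, |c| > 1 → infeasible
Shortest: LSL with L = 14.352946 m ≈ 14.3529 m

14.3529 m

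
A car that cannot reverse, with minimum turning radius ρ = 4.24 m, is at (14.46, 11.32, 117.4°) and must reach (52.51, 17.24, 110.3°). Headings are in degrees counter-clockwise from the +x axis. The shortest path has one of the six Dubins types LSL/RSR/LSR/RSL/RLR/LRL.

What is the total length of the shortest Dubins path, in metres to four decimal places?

Let ψ = atan2(Δy, Δx) = atan2(5.92, 38.05) = 8.8434° be the start→goal bearing.
Normalize: d = |goal − start| / ρ = 38.507777/4.24 = 9.082023, α = (θ_start − ψ) mod 360° = 108.5566° = 1.894669 rad, β = (θ_goal − ψ) mod 360° = 101.4566° = 1.770751 rad.
Common terms: sin α = 0.948010, cos α = -0.318241, sin β = 0.980076, cos β = -0.198625, cos(α−β) = 0.992332, d² = 82.483140. Work in radians in the unit-radius frame; every candidate has L = ρ·(t + p + q).
LSL: p² = 2 + d² − 2cos(α−β) + 2d(sin α − sin β) = 81.916035; p = √p² = 9.050748; φ = atan2(cos β − cos α, d + sin α − sin β) = 0.013216 rad; t = (φ − α) mod 2π = 4.401733 rad, q = (β − φ) mod 2π = 1.757534 rad → L = 4.24·(4.401733 + 9.050748 + 1.757534) = 4.24·15.210015 = 64.490462 m
RSR: p² = 2 + d² − 2cos(α−β) + 2d(sin β − sin α) = 83.080917; p = √p² = 9.114873; φ = atan2(cos α − cos β, d − sin α + sin β) = -0.013124 rad; t = (α − φ) mod 2π = 1.907793 rad, q = (φ − β) mod 2π = 4.499311 rad → L = 4.24·(1.907793 + 9.114873 + 4.499311) = 4.24·15.521977 = 65.813183 m
LSR: p² = d² − 2 + 2cos(α−β) + 2d(sin α + sin β) = 117.489639; p = √p² = 10.839264; φ = atan2(−cos α − cos β, d + sin α + sin β) − atan2(−2, p) = 0.229372 rad; t = (φ − α) mod 2π = 4.617888 rad, q = (φ − β) mod 2π = 4.741807 rad → L = 4.24·(4.617888 + 10.839264 + 4.741807) = 4.24·20.198959 = 85.643586 m
RSL: p² = d² − 2 + 2cos(α−β) − 2d(sin α + sin β) = 47.445969; p = √p² = 6.888103; φ = atan2(cos α + cos β, d − sin α − sin β) − atan2(2, p) = -0.354709 rad; t = (α − φ) mod 2π = 2.249378 rad, q = (β − φ) mod 2π = 2.125460 rad → L = 4.24·(2.249378 + 6.888103 + 2.125460) = 4.24·11.262942 = 47.754874 m
RLR: c = (6 − d² + 2cos(α−β) + 2d(sin α − sin β))/8 = -9.385115, |c| > 1 → infeasible
LRL: c = (6 − d² + 2cos(α−β) − 2d(sin α − sin β))/8 = -9.239504, |c| > 1 → infeasible
Shortest: RSL with L = 47.754874 m ≈ 47.7549 m

47.7549 m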